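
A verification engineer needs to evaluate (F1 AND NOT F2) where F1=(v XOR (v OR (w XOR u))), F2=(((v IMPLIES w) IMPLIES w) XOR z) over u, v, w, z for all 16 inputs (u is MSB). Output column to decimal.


F1 = (v XOR (v OR (w XOR u)))
F2 = (((v IMPLIES w) IMPLIES w) XOR z)
Counterexample to F1=>F2 is where F1=1 and F2=0.
Evaluate each row (bits = u,v,w,z, MSB first):
  row 0 [0000]: F1=0 F2=0 -> F1&~F2 -> 0
  row 1 [0001]: F1=0 F2=1 -> F1&~F2 -> 0
  row 2 [0010]: F1=1 F2=1 -> F1&~F2 -> 0
  row 3 [0011]: F1=1 F2=0 -> F1&~F2 -> 1
  row 4 [0100]: F1=0 F2=1 -> F1&~F2 -> 0
  row 5 [0101]: F1=0 F2=0 -> F1&~F2 -> 0
  row 6 [0110]: F1=0 F2=1 -> F1&~F2 -> 0
  row 7 [0111]: F1=0 F2=0 -> F1&~F2 -> 0
  row 8 [1000]: F1=1 F2=0 -> F1&~F2 -> 1
  row 9 [1001]: F1=1 F2=1 -> F1&~F2 -> 0
  row 10 [1010]: F1=0 F2=1 -> F1&~F2 -> 0
  row 11 [1011]: F1=0 F2=0 -> F1&~F2 -> 0
  row 12 [1100]: F1=0 F2=1 -> F1&~F2 -> 0
  row 13 [1101]: F1=0 F2=0 -> F1&~F2 -> 0
  row 14 [1110]: F1=0 F2=1 -> F1&~F2 -> 0
  row 15 [1111]: F1=0 F2=0 -> F1&~F2 -> 0
Full result column, 4 rows per line (u,v fixed per line; w,z runs 00..11 left to right):
  rows 0-3 [u,v=00]: 0001  = hex 1
  rows 4-7 [u,v=01]: 0000  = hex 0
  rows 8-11 [u,v=10]: 1000  = hex 8
  rows 12-15 [u,v=11]: 0000  = hex 0
Counterexample vector (row 0 .. row 15) = 0001000010000000
Output column grouped in 4s = 0001 0000 1000 0000 = 0x1080
Convert to decimal digit by digit (value = value*16 + digit):
  1 -> 1
  1*16 + 0 = 16
  16*16 + 8 = 264
  264*16 + 0 = 4224
Decimal = 4224

4224


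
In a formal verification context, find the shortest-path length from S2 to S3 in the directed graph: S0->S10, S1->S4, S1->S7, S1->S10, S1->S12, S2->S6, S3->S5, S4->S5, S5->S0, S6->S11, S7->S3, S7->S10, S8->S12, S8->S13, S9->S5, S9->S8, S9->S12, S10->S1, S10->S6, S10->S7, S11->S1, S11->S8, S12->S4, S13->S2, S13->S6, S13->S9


BFS layer-by-layer from S2:
  dist 0: {S2}
  dist 1: {S6}
  dist 2: {S11}
  dist 3: {S1, S8}
  dist 4: {S4, S7, S10, S12, S13}
  dist 5: {S3, S5, S9}
  -> S3 reached at distance 5
Shortest path length = 5

5


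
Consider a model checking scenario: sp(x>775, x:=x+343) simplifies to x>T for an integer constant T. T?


Formula: sp(P, x:=E) = exists old_x. (x = E[old_x/x]) AND P[old_x/x] (old_x is the value of x before the assignment; eliminate old_x by solving x = E[old_x/x] for old_x)
Step 1: Precondition P: x>775, i.e. old_x > 775
Step 2: Assignment gives x = old_x + 343, so old_x = x - 343
Step 3: Substitute into P: x - 343 > 775
Step 4: Simplify: x > 775+343 = 1118

1118


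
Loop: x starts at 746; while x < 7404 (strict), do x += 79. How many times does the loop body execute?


Step 1: x goes from 746 toward 7404 by 79; the body runs while x<7404, so iterations = ceil((bound-start)/step)
Step 2: Distance=6658
Step 3: ceil(6658/79)=85

85


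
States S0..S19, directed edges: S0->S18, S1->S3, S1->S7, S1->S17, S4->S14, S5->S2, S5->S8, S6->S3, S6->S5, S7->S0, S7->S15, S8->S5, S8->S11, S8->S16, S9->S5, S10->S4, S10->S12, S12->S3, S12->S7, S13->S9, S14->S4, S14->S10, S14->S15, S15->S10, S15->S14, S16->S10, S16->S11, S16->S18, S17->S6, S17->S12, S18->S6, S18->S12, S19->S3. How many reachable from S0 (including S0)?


BFS from S0:
  layer 0: {S0}
  layer 1: {S18}
  layer 2: {S6, S12}
  layer 3: {S3, S5, S7}
  layer 4: {S2, S8, S15}
  layer 5: {S10, S11, S14, S16}
  layer 6: {S4}
Reachable set: {S0, S2, S3, S4, S5, S6, S7, S8, S10, S11, S12, S14, S15, S16, S18}
Count = 15

15


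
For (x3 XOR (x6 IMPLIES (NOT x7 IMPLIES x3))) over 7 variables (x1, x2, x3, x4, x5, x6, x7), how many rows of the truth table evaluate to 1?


Formula: (x3 XOR (x6 IMPLIES (NOT x7 IMPLIES x3))) over 7 vars (128 rows)
Evaluate each row (x1, x2, x3, x4, x5, x6, x7 as bits, MSB first):
  row 0 [0000000]: (0 XOR (0 IMPLIES (NOT 0 IMPLIES 0))) -> 1
  row 1 [0000001]: (0 XOR (0 IMPLIES (NOT 1 IMPLIES 0))) -> 1
  row 2 [0000010]: (0 XOR (1 IMPLIES (NOT 0 IMPLIES 0))) -> 0
  row 3 [0000011]: (0 XOR (1 IMPLIES (NOT 1 IMPLIES 0))) -> 1
  row 4 [0000100]: (0 XOR (0 IMPLIES (NOT 0 IMPLIES 0))) -> 1
  (every remaining row is evaluated the same way; all 128 results are listed next)
Full result column, 8 rows per line (x1,x2,x3,x4 fixed per line; x5,x6,x7 runs 000..111 left to right):
  rows 0-7 [x1,x2,x3,x4=0000]: 11011101  (ones: 6)
  rows 8-15 [x1,x2,x3,x4=0001]: 11011101  (ones: 6)
  rows 16-23 [x1,x2,x3,x4=0010]: 00000000  (ones: 0)
  rows 24-31 [x1,x2,x3,x4=0011]: 00000000  (ones: 0)
  rows 32-39 [x1,x2,x3,x4=0100]: 11011101  (ones: 6)
  rows 40-47 [x1,x2,x3,x4=0101]: 11011101  (ones: 6)
  rows 48-55 [x1,x2,x3,x4=0110]: 00000000  (ones: 0)
  rows 56-63 [x1,x2,x3,x4=0111]: 00000000  (ones: 0)
  rows 64-71 [x1,x2,x3,x4=1000]: 11011101  (ones: 6)
  rows 72-79 [x1,x2,x3,x4=1001]: 11011101  (ones: 6)
  rows 80-87 [x1,x2,x3,x4=1010]: 00000000  (ones: 0)
  rows 88-95 [x1,x2,x3,x4=1011]: 00000000  (ones: 0)
  rows 96-103 [x1,x2,x3,x4=1100]: 11011101  (ones: 6)
  rows 104-111 [x1,x2,x3,x4=1101]: 11011101  (ones: 6)
  rows 112-119 [x1,x2,x3,x4=1110]: 00000000  (ones: 0)
  rows 120-127 [x1,x2,x3,x4=1111]: 00000000  (ones: 0)
Count of 1-rows = 6+6+0+0+6+6+0+0+6+6+0+0+6+6+0+0 = 48

48


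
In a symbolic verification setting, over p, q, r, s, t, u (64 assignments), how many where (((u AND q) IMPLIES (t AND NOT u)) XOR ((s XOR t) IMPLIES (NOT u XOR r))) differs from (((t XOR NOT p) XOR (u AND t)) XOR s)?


F1 = (((u AND q) IMPLIES (t AND NOT u)) XOR ((s XOR t) IMPLIES (NOT u XOR r)))
F2 = (((t XOR NOT p) XOR (u AND t)) XOR s)
Evaluate both on each of 64 rows (bits = p,q,r,s,t,u):
  row 0 [000000]: F1=0 F2=1 (differ) -> 1
  row 1 [000001]: F1=0 F2=1 (differ) -> 1
  row 2 [000010]: F1=0 F2=0 -> 0
  row 3 [000011]: F1=1 F2=1 -> 0
  row 4 [000100]: F1=0 F2=0 -> 0
  (every remaining row is evaluated the same way; all 64 results are listed next)
Full result column, 8 rows per line (p,q,r fixed per line; s,t,u runs 000..111 left to right):
  rows 0-7 [p,q,r=000]: 11000110  (ones: 4)
  rows 8-15 [p,q,r=001]: 11111010  (ones: 6)
  rows 16-23 [p,q,r=010]: 10010011  (ones: 4)
  rows 24-31 [p,q,r=011]: 10101111  (ones: 6)
  rows 32-39 [p,q,r=100]: 00111001  (ones: 4)
  rows 40-47 [p,q,r=101]: 00000101  (ones: 2)
  rows 48-55 [p,q,r=110]: 01101100  (ones: 4)
  rows 56-63 [p,q,r=111]: 01010000  (ones: 2)
Disagreements = 4+6+4+6+4+2+4+2 = 32

32


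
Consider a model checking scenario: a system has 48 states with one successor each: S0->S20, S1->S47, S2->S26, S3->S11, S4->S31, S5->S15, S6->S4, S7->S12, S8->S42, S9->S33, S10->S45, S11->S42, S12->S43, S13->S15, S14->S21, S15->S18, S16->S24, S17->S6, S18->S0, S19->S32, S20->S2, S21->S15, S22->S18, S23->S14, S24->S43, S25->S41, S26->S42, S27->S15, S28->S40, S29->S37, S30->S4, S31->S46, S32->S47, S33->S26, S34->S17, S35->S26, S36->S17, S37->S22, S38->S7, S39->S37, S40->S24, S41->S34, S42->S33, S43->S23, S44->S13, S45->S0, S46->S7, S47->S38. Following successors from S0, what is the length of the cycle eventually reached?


Trace from S0 until a state repeats:
  S0 -> S20 -> S2 -> S26 -> S42 -> S33 -> S26
S26 first seen at step 3, revisited at step 6.
Cycle length = 6 - 3 = 3

3


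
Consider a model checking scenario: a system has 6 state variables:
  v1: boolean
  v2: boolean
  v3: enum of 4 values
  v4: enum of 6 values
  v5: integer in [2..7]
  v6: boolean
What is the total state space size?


State space = product of domain sizes of all variables.
Domain sizes:
  v1 (boolean): 2
  v2 (boolean): 2
  v3 (enum of 4 values): 4
  v4 (enum of 6 values): 6
  v5 (integer in [2..7]): 6
  v6 (boolean): 2
Product = 2 * 2 * 4 * 6 * 6 * 2 = 1152

1152


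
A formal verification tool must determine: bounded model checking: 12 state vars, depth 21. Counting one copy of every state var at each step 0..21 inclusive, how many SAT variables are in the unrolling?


BMC unrolls to depth k, creating one copy of each state var for steps 0..k.
Step count = 21 + 1 = 22 (steps 0 through 21)
Vars per step = 12
Total = 12 * 22 = 264

264


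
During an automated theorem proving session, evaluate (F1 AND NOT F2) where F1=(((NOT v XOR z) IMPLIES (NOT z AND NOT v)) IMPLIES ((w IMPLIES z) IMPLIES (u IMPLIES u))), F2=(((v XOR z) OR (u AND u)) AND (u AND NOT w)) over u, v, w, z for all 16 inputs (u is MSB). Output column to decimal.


F1 = (((NOT v XOR z) IMPLIES (NOT z AND NOT v)) IMPLIES ((w IMPLIES z) IMPLIES (u IMPLIES u)))
F2 = (((v XOR z) OR (u AND u)) AND (u AND NOT w))
Counterexample to F1=>F2 is where F1=1 and F2=0.
Evaluate each row (bits = u,v,w,z, MSB first):
  row 0 [0000]: F1=1 F2=0 -> F1&~F2 -> 1
  row 1 [0001]: F1=1 F2=0 -> F1&~F2 -> 1
  row 2 [0010]: F1=1 F2=0 -> F1&~F2 -> 1
  row 3 [0011]: F1=1 F2=0 -> F1&~F2 -> 1
  row 4 [0100]: F1=1 F2=0 -> F1&~F2 -> 1
  row 5 [0101]: F1=1 F2=0 -> F1&~F2 -> 1
  row 6 [0110]: F1=1 F2=0 -> F1&~F2 -> 1
  row 7 [0111]: F1=1 F2=0 -> F1&~F2 -> 1
  row 8 [1000]: F1=1 F2=1 -> F1&~F2 -> 0
  row 9 [1001]: F1=1 F2=1 -> F1&~F2 -> 0
  row 10 [1010]: F1=1 F2=0 -> F1&~F2 -> 1
  row 11 [1011]: F1=1 F2=0 -> F1&~F2 -> 1
  row 12 [1100]: F1=1 F2=1 -> F1&~F2 -> 0
  row 13 [1101]: F1=1 F2=1 -> F1&~F2 -> 0
  row 14 [1110]: F1=1 F2=0 -> F1&~F2 -> 1
  row 15 [1111]: F1=1 F2=0 -> F1&~F2 -> 1
Full result column, 4 rows per line (u,v fixed per line; w,z runs 00..11 left to right):
  rows 0-3 [u,v=00]: 1111  = hex F
  rows 4-7 [u,v=01]: 1111  = hex F
  rows 8-11 [u,v=10]: 0011  = hex 3
  rows 12-15 [u,v=11]: 0011  = hex 3
Counterexample vector (row 0 .. row 15) = 1111111100110011
Output column grouped in 4s = 1111 1111 0011 0011 = 0xFF33
Convert to decimal digit by digit (value = value*16 + digit):
  F -> 15
  15*16 + 15 (F) = 255
  255*16 + 3 = 4083
  4083*16 + 3 = 65331
Decimal = 65331

65331


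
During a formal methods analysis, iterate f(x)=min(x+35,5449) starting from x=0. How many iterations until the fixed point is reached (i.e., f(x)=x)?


Step 1: x=0, cap=5449, increment=35
Step 2: x grows by 35 each step until capped at 5449; fixed point is x=5449
Step 3: iterations = ceil(5449/35) = 156

156


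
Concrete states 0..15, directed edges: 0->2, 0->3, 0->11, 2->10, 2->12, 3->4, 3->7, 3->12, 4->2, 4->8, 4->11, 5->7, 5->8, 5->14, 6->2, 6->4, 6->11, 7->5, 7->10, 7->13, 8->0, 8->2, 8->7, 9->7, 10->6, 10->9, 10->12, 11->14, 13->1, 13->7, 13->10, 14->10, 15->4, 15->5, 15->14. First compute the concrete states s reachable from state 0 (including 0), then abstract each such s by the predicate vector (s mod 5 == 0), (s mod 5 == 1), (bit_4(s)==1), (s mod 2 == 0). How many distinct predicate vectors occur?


BFS from 0:
Concrete reachable: {0, 1, 2, 3, 4, 5, 6, 7, 8, 9, 10, 11, 12, 13, 14}
Abstract via predicates (s mod 5 == 0), (s mod 5 == 1), (bit_4(s)==1), (s mod 2 == 0):
  (0,0,0,0) <- {3, 7, 9, 13}
  (0,0,0,1) <- {2, 4, 8, 12, 14}
  (0,1,0,0) <- {1, 11}
  (0,1,0,1) <- {6}
  (1,0,0,0) <- {5}
  (1,0,0,1) <- {0, 10}
Distinct abstract states = 6

6


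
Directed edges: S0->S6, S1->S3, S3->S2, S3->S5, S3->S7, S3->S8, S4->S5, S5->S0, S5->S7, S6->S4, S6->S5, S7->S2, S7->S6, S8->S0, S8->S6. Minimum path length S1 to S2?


BFS layer-by-layer from S1:
  dist 0: {S1}
  dist 1: {S3}
  dist 2: {S2, S5, S7, S8}
  -> S2 reached at distance 2
Shortest path length = 2

2


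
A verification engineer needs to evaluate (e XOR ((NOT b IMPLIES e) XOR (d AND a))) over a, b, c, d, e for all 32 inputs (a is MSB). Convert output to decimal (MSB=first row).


Formula: (e XOR ((NOT b IMPLIES e) XOR (d AND a))) over a, b, c, d, e (32 rows)
Evaluate each row (bits = a,b,c,d,e, MSB first):
  row 0 [00000]: (0 XOR ((NOT 0 IMPLIES 0) XOR (0 AND 0))) -> 0
  row 1 [00001]: (1 XOR ((NOT 0 IMPLIES 1) XOR (0 AND 0))) -> 0
  row 2 [00010]: (0 XOR ((NOT 0 IMPLIES 0) XOR (1 AND 0))) -> 0
  row 3 [00011]: (1 XOR ((NOT 0 IMPLIES 1) XOR (1 AND 0))) -> 0
  row 4 [00100]: (0 XOR ((NOT 0 IMPLIES 0) XOR (0 AND 0))) -> 0
  row 5 [00101]: (1 XOR ((NOT 0 IMPLIES 1) XOR (0 AND 0))) -> 0
  row 6 [00110]: (0 XOR ((NOT 0 IMPLIES 0) XOR (1 AND 0))) -> 0
  row 7 [00111]: (1 XOR ((NOT 0 IMPLIES 1) XOR (1 AND 0))) -> 0
  row 8 [01000]: (0 XOR ((NOT 1 IMPLIES 0) XOR (0 AND 0))) -> 1
  row 9 [01001]: (1 XOR ((NOT 1 IMPLIES 1) XOR (0 AND 0))) -> 0
  row 10 [01010]: (0 XOR ((NOT 1 IMPLIES 0) XOR (1 AND 0))) -> 1
  row 11 [01011]: (1 XOR ((NOT 1 IMPLIES 1) XOR (1 AND 0))) -> 0
  row 12 [01100]: (0 XOR ((NOT 1 IMPLIES 0) XOR (0 AND 0))) -> 1
  row 13 [01101]: (1 XOR ((NOT 1 IMPLIES 1) XOR (0 AND 0))) -> 0
  row 14 [01110]: (0 XOR ((NOT 1 IMPLIES 0) XOR (1 AND 0))) -> 1
  row 15 [01111]: (1 XOR ((NOT 1 IMPLIES 1) XOR (1 AND 0))) -> 0
  row 16 [10000]: (0 XOR ((NOT 0 IMPLIES 0) XOR (0 AND 1))) -> 0
  row 17 [10001]: (1 XOR ((NOT 0 IMPLIES 1) XOR (0 AND 1))) -> 0
  row 18 [10010]: (0 XOR ((NOT 0 IMPLIES 0) XOR (1 AND 1))) -> 1
  row 19 [10011]: (1 XOR ((NOT 0 IMPLIES 1) XOR (1 AND 1))) -> 1
  row 20 [10100]: (0 XOR ((NOT 0 IMPLIES 0) XOR (0 AND 1))) -> 0
  row 21 [10101]: (1 XOR ((NOT 0 IMPLIES 1) XOR (0 AND 1))) -> 0
  row 22 [10110]: (0 XOR ((NOT 0 IMPLIES 0) XOR (1 AND 1))) -> 1
  row 23 [10111]: (1 XOR ((NOT 0 IMPLIES 1) XOR (1 AND 1))) -> 1
  row 24 [11000]: (0 XOR ((NOT 1 IMPLIES 0) XOR (0 AND 1))) -> 1
  row 25 [11001]: (1 XOR ((NOT 1 IMPLIES 1) XOR (0 AND 1))) -> 0
  row 26 [11010]: (0 XOR ((NOT 1 IMPLIES 0) XOR (1 AND 1))) -> 0
  row 27 [11011]: (1 XOR ((NOT 1 IMPLIES 1) XOR (1 AND 1))) -> 1
  row 28 [11100]: (0 XOR ((NOT 1 IMPLIES 0) XOR (0 AND 1))) -> 1
  row 29 [11101]: (1 XOR ((NOT 1 IMPLIES 1) XOR (0 AND 1))) -> 0
  row 30 [11110]: (0 XOR ((NOT 1 IMPLIES 0) XOR (1 AND 1))) -> 0
  row 31 [11111]: (1 XOR ((NOT 1 IMPLIES 1) XOR (1 AND 1))) -> 1
Full result column, 4 rows per line (a,b,c fixed per line; d,e runs 00..11 left to right):
  rows 0-3 [a,b,c=000]: 0000  = hex 0
  rows 4-7 [a,b,c=001]: 0000  = hex 0
  rows 8-11 [a,b,c=010]: 1010  = hex A
  rows 12-15 [a,b,c=011]: 1010  = hex A
  rows 16-19 [a,b,c=100]: 0011  = hex 3
  rows 20-23 [a,b,c=101]: 0011  = hex 3
  rows 24-27 [a,b,c=110]: 1001  = hex 9
  rows 28-31 [a,b,c=111]: 1001  = hex 9
Output column (row 0 .. row 31) = 00000000101010100011001110011001
Output column grouped in 4s = 0000 0000 1010 1010 0011 0011 1001 1001 = 0x00AA3399
Convert to decimal digit by digit (value = value*16 + digit):
  0 -> 0
  0*16 + 0 = 0
  0*16 + 10 (A) = 10
  10*16 + 10 (A) = 170
  170*16 + 3 = 2723
  2723*16 + 3 = 43571
  43571*16 + 9 = 697145
  697145*16 + 9 = 11154329
Decimal = 11154329

11154329


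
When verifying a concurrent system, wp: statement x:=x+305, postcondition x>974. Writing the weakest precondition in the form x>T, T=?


Formula: wp(x:=E, P) = P[E/x] (substitute E for x in postcondition)
Step 1: Postcondition: x>974
Step 2: Substitute x+305 for x: x+305>974
Step 3: Solve for x: x > 974-305 = 669

669


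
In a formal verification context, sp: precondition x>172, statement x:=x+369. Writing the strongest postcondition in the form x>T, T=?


Formula: sp(P, x:=E) = exists old_x. (x = E[old_x/x]) AND P[old_x/x] (old_x is the value of x before the assignment; eliminate old_x by solving x = E[old_x/x] for old_x)
Step 1: Precondition P: x>172, i.e. old_x > 172
Step 2: Assignment gives x = old_x + 369, so old_x = x - 369
Step 3: Substitute into P: x - 369 > 172
Step 4: Simplify: x > 172+369 = 541

541


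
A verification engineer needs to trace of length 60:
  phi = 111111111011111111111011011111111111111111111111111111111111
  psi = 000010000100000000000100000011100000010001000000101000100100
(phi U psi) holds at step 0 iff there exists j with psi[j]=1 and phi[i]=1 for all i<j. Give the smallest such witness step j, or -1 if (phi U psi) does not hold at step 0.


(phi U psi) at 0: need smallest j with psi[j]=1 and phi[i]=1 for all i in [0,j).
Scan from step 0:
  step 0: phi=1, psi=0 -> continue
  step 1: phi=1, psi=0 -> continue
  step 2: phi=1, psi=0 -> continue
  step 3: phi=1, psi=0 -> continue
  step 4: psi=1 and phi held for [0,4) -> witness found
Witness step = 4

4


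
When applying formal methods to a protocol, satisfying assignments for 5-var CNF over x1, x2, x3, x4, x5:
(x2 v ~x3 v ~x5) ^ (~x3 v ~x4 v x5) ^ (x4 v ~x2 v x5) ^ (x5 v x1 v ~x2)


CNF with 4 clauses over 5 vars (32 assignments).
An assignment satisfies CNF iff every clause has >=1 true literal.
Check each row (bits = x1,x2,x3,x4,x5; clause T/F shown):
  row 0 [00000]: clauses=TTTT -> 1
  row 1 [00001]: clauses=TTTT -> 1
  row 2 [00010]: clauses=TTTT -> 1
  row 3 [00011]: clauses=TTTT -> 1
  row 4 [00100]: clauses=TTTT -> 1
  row 5 [00101]: clauses=FTTT -> 0
  row 6 [00110]: clauses=TFTT -> 0
  row 7 [00111]: clauses=FTTT -> 0
  row 8 [01000]: clauses=TTFF -> 0
  row 9 [01001]: clauses=TTTT -> 1
  row 10 [01010]: clauses=TTTF -> 0
  row 11 [01011]: clauses=TTTT -> 1
  row 12 [01100]: clauses=TTFF -> 0
  row 13 [01101]: clauses=TTTT -> 1
  row 14 [01110]: clauses=TFTF -> 0
  row 15 [01111]: clauses=TTTT -> 1
  row 16 [10000]: clauses=TTTT -> 1
  row 17 [10001]: clauses=TTTT -> 1
  row 18 [10010]: clauses=TTTT -> 1
  row 19 [10011]: clauses=TTTT -> 1
  row 20 [10100]: clauses=TTTT -> 1
  row 21 [10101]: clauses=FTTT -> 0
  row 22 [10110]: clauses=TFTT -> 0
  row 23 [10111]: clauses=FTTT -> 0
  row 24 [11000]: clauses=TTFT -> 0
  row 25 [11001]: clauses=TTTT -> 1
  row 26 [11010]: clauses=TTTT -> 1
  row 27 [11011]: clauses=TTTT -> 1
  row 28 [11100]: clauses=TTFT -> 0
  row 29 [11101]: clauses=TTTT -> 1
  row 30 [11110]: clauses=TFTT -> 0
  row 31 [11111]: clauses=TTTT -> 1
Full result column, 8 rows per line (x1,x2 fixed per line; x3,x4,x5 runs 000..111 left to right):
  rows 0-7 [x1,x2=00]: 11111000  (ones: 5)
  rows 8-15 [x1,x2=01]: 01010101  (ones: 4)
  rows 16-23 [x1,x2=10]: 11111000  (ones: 5)
  rows 24-31 [x1,x2=11]: 01110101  (ones: 5)
Satisfying assignments = 5+4+5+5 = 19

19


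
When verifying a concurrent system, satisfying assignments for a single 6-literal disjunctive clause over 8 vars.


Step 1: Total=2^8=256
Step 2: Unsat when all 6 false: 2^2=4
Step 3: Sat=256-4=252

252


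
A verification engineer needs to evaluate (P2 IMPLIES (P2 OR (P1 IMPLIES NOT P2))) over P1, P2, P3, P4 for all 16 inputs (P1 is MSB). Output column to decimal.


Formula: (P2 IMPLIES (P2 OR (P1 IMPLIES NOT P2))) over P1, P2, P3, P4 (16 rows)
Evaluate each row (bits = P1,P2,P3,P4, MSB first):
  row 0 [0000]: (0 IMPLIES (0 OR (0 IMPLIES NOT 0))) -> 1
  row 1 [0001]: (0 IMPLIES (0 OR (0 IMPLIES NOT 0))) -> 1
  row 2 [0010]: (0 IMPLIES (0 OR (0 IMPLIES NOT 0))) -> 1
  row 3 [0011]: (0 IMPLIES (0 OR (0 IMPLIES NOT 0))) -> 1
  row 4 [0100]: (1 IMPLIES (1 OR (0 IMPLIES NOT 1))) -> 1
  row 5 [0101]: (1 IMPLIES (1 OR (0 IMPLIES NOT 1))) -> 1
  row 6 [0110]: (1 IMPLIES (1 OR (0 IMPLIES NOT 1))) -> 1
  row 7 [0111]: (1 IMPLIES (1 OR (0 IMPLIES NOT 1))) -> 1
  row 8 [1000]: (0 IMPLIES (0 OR (1 IMPLIES NOT 0))) -> 1
  row 9 [1001]: (0 IMPLIES (0 OR (1 IMPLIES NOT 0))) -> 1
  row 10 [1010]: (0 IMPLIES (0 OR (1 IMPLIES NOT 0))) -> 1
  row 11 [1011]: (0 IMPLIES (0 OR (1 IMPLIES NOT 0))) -> 1
  row 12 [1100]: (1 IMPLIES (1 OR (1 IMPLIES NOT 1))) -> 1
  row 13 [1101]: (1 IMPLIES (1 OR (1 IMPLIES NOT 1))) -> 1
  row 14 [1110]: (1 IMPLIES (1 OR (1 IMPLIES NOT 1))) -> 1
  row 15 [1111]: (1 IMPLIES (1 OR (1 IMPLIES NOT 1))) -> 1
Full result column, 4 rows per line (P1,P2 fixed per line; P3,P4 runs 00..11 left to right):
  rows 0-3 [P1,P2=00]: 1111  = hex F
  rows 4-7 [P1,P2=01]: 1111  = hex F
  rows 8-11 [P1,P2=10]: 1111  = hex F
  rows 12-15 [P1,P2=11]: 1111  = hex F
Output column (row 0 .. row 15) = 1111111111111111
Output column grouped in 4s = 1111 1111 1111 1111 = 0xFFFF
Convert to decimal digit by digit (value = value*16 + digit):
  F -> 15
  15*16 + 15 (F) = 255
  255*16 + 15 (F) = 4095
  4095*16 + 15 (F) = 65535
Decimal = 65535

65535


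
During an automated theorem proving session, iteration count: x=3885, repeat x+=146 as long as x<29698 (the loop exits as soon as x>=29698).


Step 1: x goes from 3885 toward 29698 by 146; the body runs while x<29698, so iterations = ceil((bound-start)/step)
Step 2: Distance=25813
Step 3: ceil(25813/146)=177

177


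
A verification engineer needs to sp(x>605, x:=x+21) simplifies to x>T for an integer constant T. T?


Formula: sp(P, x:=E) = exists old_x. (x = E[old_x/x]) AND P[old_x/x] (old_x is the value of x before the assignment; eliminate old_x by solving x = E[old_x/x] for old_x)
Step 1: Precondition P: x>605, i.e. old_x > 605
Step 2: Assignment gives x = old_x + 21, so old_x = x - 21
Step 3: Substitute into P: x - 21 > 605
Step 4: Simplify: x > 605+21 = 626

626


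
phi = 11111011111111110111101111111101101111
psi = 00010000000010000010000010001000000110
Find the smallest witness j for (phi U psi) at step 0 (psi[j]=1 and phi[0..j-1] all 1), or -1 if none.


(phi U psi) at 0: need smallest j with psi[j]=1 and phi[i]=1 for all i in [0,j).
Scan from step 0:
  step 0: phi=1, psi=0 -> continue
  step 1: phi=1, psi=0 -> continue
  step 2: phi=1, psi=0 -> continue
  step 3: psi=1 and phi held for [0,3) -> witness found
Witness step = 3

3


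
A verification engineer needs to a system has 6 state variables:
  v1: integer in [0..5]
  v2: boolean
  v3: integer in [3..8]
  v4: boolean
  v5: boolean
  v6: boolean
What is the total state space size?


State space = product of domain sizes of all variables.
Domain sizes:
  v1 (integer in [0..5]): 6
  v2 (boolean): 2
  v3 (integer in [3..8]): 6
  v4 (boolean): 2
  v5 (boolean): 2
  v6 (boolean): 2
Product = 6 * 2 * 6 * 2 * 2 * 2 = 576

576


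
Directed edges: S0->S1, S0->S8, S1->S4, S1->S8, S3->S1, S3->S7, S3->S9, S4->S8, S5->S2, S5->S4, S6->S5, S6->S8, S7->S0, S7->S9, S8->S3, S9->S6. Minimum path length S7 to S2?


BFS layer-by-layer from S7:
  dist 0: {S7}
  dist 1: {S0, S9}
  dist 2: {S1, S6, S8}
  dist 3: {S3, S4, S5}
  dist 4: {S2}
  -> S2 reached at distance 4
Shortest path length = 4

4


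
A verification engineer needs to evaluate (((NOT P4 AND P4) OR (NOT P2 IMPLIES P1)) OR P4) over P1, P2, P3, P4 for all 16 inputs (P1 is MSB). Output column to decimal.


Formula: (((NOT P4 AND P4) OR (NOT P2 IMPLIES P1)) OR P4) over P1, P2, P3, P4 (16 rows)
Evaluate each row (bits = P1,P2,P3,P4, MSB first):
  row 0 [0000]: (((NOT 0 AND 0) OR (NOT 0 IMPLIES 0)) OR 0) -> 0
  row 1 [0001]: (((NOT 1 AND 1) OR (NOT 0 IMPLIES 0)) OR 1) -> 1
  row 2 [0010]: (((NOT 0 AND 0) OR (NOT 0 IMPLIES 0)) OR 0) -> 0
  row 3 [0011]: (((NOT 1 AND 1) OR (NOT 0 IMPLIES 0)) OR 1) -> 1
  row 4 [0100]: (((NOT 0 AND 0) OR (NOT 1 IMPLIES 0)) OR 0) -> 1
  row 5 [0101]: (((NOT 1 AND 1) OR (NOT 1 IMPLIES 0)) OR 1) -> 1
  row 6 [0110]: (((NOT 0 AND 0) OR (NOT 1 IMPLIES 0)) OR 0) -> 1
  row 7 [0111]: (((NOT 1 AND 1) OR (NOT 1 IMPLIES 0)) OR 1) -> 1
  row 8 [1000]: (((NOT 0 AND 0) OR (NOT 0 IMPLIES 1)) OR 0) -> 1
  row 9 [1001]: (((NOT 1 AND 1) OR (NOT 0 IMPLIES 1)) OR 1) -> 1
  row 10 [1010]: (((NOT 0 AND 0) OR (NOT 0 IMPLIES 1)) OR 0) -> 1
  row 11 [1011]: (((NOT 1 AND 1) OR (NOT 0 IMPLIES 1)) OR 1) -> 1
  row 12 [1100]: (((NOT 0 AND 0) OR (NOT 1 IMPLIES 1)) OR 0) -> 1
  row 13 [1101]: (((NOT 1 AND 1) OR (NOT 1 IMPLIES 1)) OR 1) -> 1
  row 14 [1110]: (((NOT 0 AND 0) OR (NOT 1 IMPLIES 1)) OR 0) -> 1
  row 15 [1111]: (((NOT 1 AND 1) OR (NOT 1 IMPLIES 1)) OR 1) -> 1
Full result column, 4 rows per line (P1,P2 fixed per line; P3,P4 runs 00..11 left to right):
  rows 0-3 [P1,P2=00]: 0101  = hex 5
  rows 4-7 [P1,P2=01]: 1111  = hex F
  rows 8-11 [P1,P2=10]: 1111  = hex F
  rows 12-15 [P1,P2=11]: 1111  = hex F
Output column (row 0 .. row 15) = 0101111111111111
Output column grouped in 4s = 0101 1111 1111 1111 = 0x5FFF
Convert to decimal digit by digit (value = value*16 + digit):
  5 -> 5
  5*16 + 15 (F) = 95
  95*16 + 15 (F) = 1535
  1535*16 + 15 (F) = 24575
Decimal = 24575

24575


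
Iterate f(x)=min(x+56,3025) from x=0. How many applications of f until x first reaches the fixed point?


Step 1: x=0, cap=3025, increment=56
Step 2: x grows by 56 each step until capped at 3025; fixed point is x=3025
Step 3: iterations = ceil(3025/56) = 55

55


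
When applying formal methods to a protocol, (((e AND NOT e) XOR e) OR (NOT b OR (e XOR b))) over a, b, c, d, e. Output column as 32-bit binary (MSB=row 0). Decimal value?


Formula: (((e AND NOT e) XOR e) OR (NOT b OR (e XOR b))) over a, b, c, d, e (32 rows)
Evaluate each row (bits = a,b,c,d,e, MSB first):
  row 0 [00000]: (((0 AND NOT 0) XOR 0) OR (NOT 0 OR (0 XOR 0))) -> 1
  row 1 [00001]: (((1 AND NOT 1) XOR 1) OR (NOT 0 OR (1 XOR 0))) -> 1
  row 2 [00010]: (((0 AND NOT 0) XOR 0) OR (NOT 0 OR (0 XOR 0))) -> 1
  row 3 [00011]: (((1 AND NOT 1) XOR 1) OR (NOT 0 OR (1 XOR 0))) -> 1
  row 4 [00100]: (((0 AND NOT 0) XOR 0) OR (NOT 0 OR (0 XOR 0))) -> 1
  row 5 [00101]: (((1 AND NOT 1) XOR 1) OR (NOT 0 OR (1 XOR 0))) -> 1
  row 6 [00110]: (((0 AND NOT 0) XOR 0) OR (NOT 0 OR (0 XOR 0))) -> 1
  row 7 [00111]: (((1 AND NOT 1) XOR 1) OR (NOT 0 OR (1 XOR 0))) -> 1
  row 8 [01000]: (((0 AND NOT 0) XOR 0) OR (NOT 1 OR (0 XOR 1))) -> 1
  row 9 [01001]: (((1 AND NOT 1) XOR 1) OR (NOT 1 OR (1 XOR 1))) -> 1
  row 10 [01010]: (((0 AND NOT 0) XOR 0) OR (NOT 1 OR (0 XOR 1))) -> 1
  row 11 [01011]: (((1 AND NOT 1) XOR 1) OR (NOT 1 OR (1 XOR 1))) -> 1
  row 12 [01100]: (((0 AND NOT 0) XOR 0) OR (NOT 1 OR (0 XOR 1))) -> 1
  row 13 [01101]: (((1 AND NOT 1) XOR 1) OR (NOT 1 OR (1 XOR 1))) -> 1
  row 14 [01110]: (((0 AND NOT 0) XOR 0) OR (NOT 1 OR (0 XOR 1))) -> 1
  row 15 [01111]: (((1 AND NOT 1) XOR 1) OR (NOT 1 OR (1 XOR 1))) -> 1
  row 16 [10000]: (((0 AND NOT 0) XOR 0) OR (NOT 0 OR (0 XOR 0))) -> 1
  row 17 [10001]: (((1 AND NOT 1) XOR 1) OR (NOT 0 OR (1 XOR 0))) -> 1
  row 18 [10010]: (((0 AND NOT 0) XOR 0) OR (NOT 0 OR (0 XOR 0))) -> 1
  row 19 [10011]: (((1 AND NOT 1) XOR 1) OR (NOT 0 OR (1 XOR 0))) -> 1
  row 20 [10100]: (((0 AND NOT 0) XOR 0) OR (NOT 0 OR (0 XOR 0))) -> 1
  row 21 [10101]: (((1 AND NOT 1) XOR 1) OR (NOT 0 OR (1 XOR 0))) -> 1
  row 22 [10110]: (((0 AND NOT 0) XOR 0) OR (NOT 0 OR (0 XOR 0))) -> 1
  row 23 [10111]: (((1 AND NOT 1) XOR 1) OR (NOT 0 OR (1 XOR 0))) -> 1
  row 24 [11000]: (((0 AND NOT 0) XOR 0) OR (NOT 1 OR (0 XOR 1))) -> 1
  row 25 [11001]: (((1 AND NOT 1) XOR 1) OR (NOT 1 OR (1 XOR 1))) -> 1
  row 26 [11010]: (((0 AND NOT 0) XOR 0) OR (NOT 1 OR (0 XOR 1))) -> 1
  row 27 [11011]: (((1 AND NOT 1) XOR 1) OR (NOT 1 OR (1 XOR 1))) -> 1
  row 28 [11100]: (((0 AND NOT 0) XOR 0) OR (NOT 1 OR (0 XOR 1))) -> 1
  row 29 [11101]: (((1 AND NOT 1) XOR 1) OR (NOT 1 OR (1 XOR 1))) -> 1
  row 30 [11110]: (((0 AND NOT 0) XOR 0) OR (NOT 1 OR (0 XOR 1))) -> 1
  row 31 [11111]: (((1 AND NOT 1) XOR 1) OR (NOT 1 OR (1 XOR 1))) -> 1
Full result column, 4 rows per line (a,b,c fixed per line; d,e runs 00..11 left to right):
  rows 0-3 [a,b,c=000]: 1111  = hex F
  rows 4-7 [a,b,c=001]: 1111  = hex F
  rows 8-11 [a,b,c=010]: 1111  = hex F
  rows 12-15 [a,b,c=011]: 1111  = hex F
  rows 16-19 [a,b,c=100]: 1111  = hex F
  rows 20-23 [a,b,c=101]: 1111  = hex F
  rows 24-27 [a,b,c=110]: 1111  = hex F
  rows 28-31 [a,b,c=111]: 1111  = hex F
Output column (row 0 .. row 31) = 11111111111111111111111111111111
Output column grouped in 4s = 1111 1111 1111 1111 1111 1111 1111 1111 = 0xFFFFFFFF
Convert to decimal digit by digit (value = value*16 + digit):
  F -> 15
  15*16 + 15 (F) = 255
  255*16 + 15 (F) = 4095
  4095*16 + 15 (F) = 65535
  65535*16 + 15 (F) = 1048575
  1048575*16 + 15 (F) = 16777215
  16777215*16 + 15 (F) = 268435455
  268435455*16 + 15 (F) = 4294967295
Decimal = 4294967295

4294967295


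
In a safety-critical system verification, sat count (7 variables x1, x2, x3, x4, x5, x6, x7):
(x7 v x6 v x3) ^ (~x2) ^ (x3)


CNF with 3 clauses over 7 vars (128 assignments).
An assignment satisfies CNF iff every clause has >=1 true literal.
Check each row (bits = x1,x2,x3,x4,x5,x6,x7; clause T/F shown):
  row 0 [0000000]: clauses=FTF -> 0
  row 1 [0000001]: clauses=TTF -> 0
  row 2 [0000010]: clauses=TTF -> 0
  row 3 [0000011]: clauses=TTF -> 0
  row 4 [0000100]: clauses=FTF -> 0
  (every remaining row is evaluated the same way; all 128 results are listed next)
Full result column, 8 rows per line (x1,x2,x3,x4 fixed per line; x5,x6,x7 runs 000..111 left to right):
  rows 0-7 [x1,x2,x3,x4=0000]: 00000000  (ones: 0)
  rows 8-15 [x1,x2,x3,x4=0001]: 00000000  (ones: 0)
  rows 16-23 [x1,x2,x3,x4=0010]: 11111111  (ones: 8)
  rows 24-31 [x1,x2,x3,x4=0011]: 11111111  (ones: 8)
  rows 32-39 [x1,x2,x3,x4=0100]: 00000000  (ones: 0)
  rows 40-47 [x1,x2,x3,x4=0101]: 00000000  (ones: 0)
  rows 48-55 [x1,x2,x3,x4=0110]: 00000000  (ones: 0)
  rows 56-63 [x1,x2,x3,x4=0111]: 00000000  (ones: 0)
  rows 64-71 [x1,x2,x3,x4=1000]: 00000000  (ones: 0)
  rows 72-79 [x1,x2,x3,x4=1001]: 00000000  (ones: 0)
  rows 80-87 [x1,x2,x3,x4=1010]: 11111111  (ones: 8)
  rows 88-95 [x1,x2,x3,x4=1011]: 11111111  (ones: 8)
  rows 96-103 [x1,x2,x3,x4=1100]: 00000000  (ones: 0)
  rows 104-111 [x1,x2,x3,x4=1101]: 00000000  (ones: 0)
  rows 112-119 [x1,x2,x3,x4=1110]: 00000000  (ones: 0)
  rows 120-127 [x1,x2,x3,x4=1111]: 00000000  (ones: 0)
Satisfying assignments = 0+0+8+8+0+0+0+0+0+0+8+8+0+0+0+0 = 32

32


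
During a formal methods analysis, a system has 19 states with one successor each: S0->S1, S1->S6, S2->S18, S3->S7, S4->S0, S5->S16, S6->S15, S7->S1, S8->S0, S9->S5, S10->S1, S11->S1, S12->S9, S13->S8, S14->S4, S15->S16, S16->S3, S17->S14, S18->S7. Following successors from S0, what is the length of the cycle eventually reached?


Trace from S0 until a state repeats:
  S0 -> S1 -> S6 -> S15 -> S16 -> S3 -> S7 -> S1
S1 first seen at step 1, revisited at step 7.
Cycle length = 7 - 1 = 6

6


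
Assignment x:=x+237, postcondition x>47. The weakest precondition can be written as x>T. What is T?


Formula: wp(x:=E, P) = P[E/x] (substitute E for x in postcondition)
Step 1: Postcondition: x>47
Step 2: Substitute x+237 for x: x+237>47
Step 3: Solve for x: x > 47-237 = -190

-190


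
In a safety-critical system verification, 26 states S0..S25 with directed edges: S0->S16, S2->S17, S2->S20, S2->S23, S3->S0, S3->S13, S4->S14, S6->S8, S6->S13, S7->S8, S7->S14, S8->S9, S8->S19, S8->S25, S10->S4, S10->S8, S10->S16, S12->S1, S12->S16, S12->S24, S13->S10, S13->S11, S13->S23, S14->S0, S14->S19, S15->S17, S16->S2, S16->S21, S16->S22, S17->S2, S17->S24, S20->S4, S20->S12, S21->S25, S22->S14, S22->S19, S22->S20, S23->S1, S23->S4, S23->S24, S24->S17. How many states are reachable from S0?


BFS from S0:
  layer 0: {S0}
  layer 1: {S16}
  layer 2: {S2, S21, S22}
  layer 3: {S14, S17, S19, S20, S23, S25}
  layer 4: {S1, S4, S12, S24}
Reachable set: {S0, S1, S2, S4, S12, S14, S16, S17, S19, S20, S21, S22, S23, S24, S25}
Count = 15

15


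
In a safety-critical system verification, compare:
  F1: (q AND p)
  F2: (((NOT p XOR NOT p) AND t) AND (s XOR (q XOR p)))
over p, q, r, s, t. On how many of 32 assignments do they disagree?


F1 = (q AND p)
F2 = (((NOT p XOR NOT p) AND t) AND (s XOR (q XOR p)))
Evaluate both on each of 32 rows (bits = p,q,r,s,t):
  row 0 [00000]: F1=0 F2=0 -> 0
  row 1 [00001]: F1=0 F2=0 -> 0
  row 2 [00010]: F1=0 F2=0 -> 0
  row 3 [00011]: F1=0 F2=0 -> 0
  row 4 [00100]: F1=0 F2=0 -> 0
  row 5 [00101]: F1=0 F2=0 -> 0
  row 6 [00110]: F1=0 F2=0 -> 0
  row 7 [00111]: F1=0 F2=0 -> 0
  row 8 [01000]: F1=0 F2=0 -> 0
  row 9 [01001]: F1=0 F2=0 -> 0
  row 10 [01010]: F1=0 F2=0 -> 0
  row 11 [01011]: F1=0 F2=0 -> 0
  row 12 [01100]: F1=0 F2=0 -> 0
  row 13 [01101]: F1=0 F2=0 -> 0
  row 14 [01110]: F1=0 F2=0 -> 0
  row 15 [01111]: F1=0 F2=0 -> 0
  row 16 [10000]: F1=0 F2=0 -> 0
  row 17 [10001]: F1=0 F2=0 -> 0
  row 18 [10010]: F1=0 F2=0 -> 0
  row 19 [10011]: F1=0 F2=0 -> 0
  row 20 [10100]: F1=0 F2=0 -> 0
  row 21 [10101]: F1=0 F2=0 -> 0
  row 22 [10110]: F1=0 F2=0 -> 0
  row 23 [10111]: F1=0 F2=0 -> 0
  row 24 [11000]: F1=1 F2=0 (differ) -> 1
  row 25 [11001]: F1=1 F2=0 (differ) -> 1
  row 26 [11010]: F1=1 F2=0 (differ) -> 1
  row 27 [11011]: F1=1 F2=0 (differ) -> 1
  row 28 [11100]: F1=1 F2=0 (differ) -> 1
  row 29 [11101]: F1=1 F2=0 (differ) -> 1
  row 30 [11110]: F1=1 F2=0 (differ) -> 1
  row 31 [11111]: F1=1 F2=0 (differ) -> 1
Full result column, 8 rows per line (p,q fixed per line; r,s,t runs 000..111 left to right):
  rows 0-7 [p,q=00]: 00000000  (ones: 0)
  rows 8-15 [p,q=01]: 00000000  (ones: 0)
  rows 16-23 [p,q=10]: 00000000  (ones: 0)
  rows 24-31 [p,q=11]: 11111111  (ones: 8)
Disagreements = 0+0+0+8 = 8

8


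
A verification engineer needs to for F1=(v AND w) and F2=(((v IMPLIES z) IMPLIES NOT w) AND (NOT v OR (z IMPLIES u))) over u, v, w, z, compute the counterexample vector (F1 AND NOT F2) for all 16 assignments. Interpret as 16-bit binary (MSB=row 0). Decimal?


F1 = (v AND w)
F2 = (((v IMPLIES z) IMPLIES NOT w) AND (NOT v OR (z IMPLIES u)))
Counterexample to F1=>F2 is where F1=1 and F2=0.
Evaluate each row (bits = u,v,w,z, MSB first):
  row 0 [0000]: F1=0 F2=1 -> F1&~F2 -> 0
  row 1 [0001]: F1=0 F2=1 -> F1&~F2 -> 0
  row 2 [0010]: F1=0 F2=0 -> F1&~F2 -> 0
  row 3 [0011]: F1=0 F2=0 -> F1&~F2 -> 0
  row 4 [0100]: F1=0 F2=1 -> F1&~F2 -> 0
  row 5 [0101]: F1=0 F2=0 -> F1&~F2 -> 0
  row 6 [0110]: F1=1 F2=1 -> F1&~F2 -> 0
  row 7 [0111]: F1=1 F2=0 -> F1&~F2 -> 1
  row 8 [1000]: F1=0 F2=1 -> F1&~F2 -> 0
  row 9 [1001]: F1=0 F2=1 -> F1&~F2 -> 0
  row 10 [1010]: F1=0 F2=0 -> F1&~F2 -> 0
  row 11 [1011]: F1=0 F2=0 -> F1&~F2 -> 0
  row 12 [1100]: F1=0 F2=1 -> F1&~F2 -> 0
  row 13 [1101]: F1=0 F2=1 -> F1&~F2 -> 0
  row 14 [1110]: F1=1 F2=1 -> F1&~F2 -> 0
  row 15 [1111]: F1=1 F2=0 -> F1&~F2 -> 1
Full result column, 4 rows per line (u,v fixed per line; w,z runs 00..11 left to right):
  rows 0-3 [u,v=00]: 0000  = hex 0
  rows 4-7 [u,v=01]: 0001  = hex 1
  rows 8-11 [u,v=10]: 0000  = hex 0
  rows 12-15 [u,v=11]: 0001  = hex 1
Counterexample vector (row 0 .. row 15) = 0000000100000001
Output column grouped in 4s = 0000 0001 0000 0001 = 0x0101
Convert to decimal digit by digit (value = value*16 + digit):
  0 -> 0
  0*16 + 1 = 1
  1*16 + 0 = 16
  16*16 + 1 = 257
Decimal = 257

257


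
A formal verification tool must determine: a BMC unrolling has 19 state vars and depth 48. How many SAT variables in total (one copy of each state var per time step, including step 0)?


BMC unrolls to depth k, creating one copy of each state var for steps 0..k.
Step count = 48 + 1 = 49 (steps 0 through 48)
Vars per step = 19
Total = 19 * 49 = 931

931


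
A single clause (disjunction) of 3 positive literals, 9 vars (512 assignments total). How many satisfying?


Step 1: Total=2^9=512
Step 2: Unsat when all 3 false: 2^6=64
Step 3: Sat=512-64=448

448


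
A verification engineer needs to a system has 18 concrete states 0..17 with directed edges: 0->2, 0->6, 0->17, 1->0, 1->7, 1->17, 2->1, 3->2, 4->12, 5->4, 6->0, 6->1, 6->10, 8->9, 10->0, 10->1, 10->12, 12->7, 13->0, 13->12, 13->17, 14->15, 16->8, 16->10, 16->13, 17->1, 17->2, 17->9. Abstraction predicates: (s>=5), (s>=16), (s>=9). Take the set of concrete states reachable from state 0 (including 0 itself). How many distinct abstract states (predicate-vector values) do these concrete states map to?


BFS from 0:
Concrete reachable: {0, 1, 2, 6, 7, 9, 10, 12, 17}
Abstract via predicates (s>=5), (s>=16), (s>=9):
  (0,0,0) <- {0, 1, 2}
  (1,0,0) <- {6, 7}
  (1,0,1) <- {9, 10, 12}
  (1,1,1) <- {17}
Distinct abstract states = 4

4


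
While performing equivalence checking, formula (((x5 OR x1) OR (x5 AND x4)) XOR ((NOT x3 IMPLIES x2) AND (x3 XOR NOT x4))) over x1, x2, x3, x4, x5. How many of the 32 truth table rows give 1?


Formula: (((x5 OR x1) OR (x5 AND x4)) XOR ((NOT x3 IMPLIES x2) AND (x3 XOR NOT x4))) over 5 vars (32 rows)
Evaluate each row (x1, x2, x3, x4, x5 as bits, MSB first):
  row 0 [00000]: (((0 OR 0) OR (0 AND 0)) XOR ((NOT 0 IMPLIES 0) AND (0 XOR NOT 0))) -> 0
  row 1 [00001]: (((1 OR 0) OR (1 AND 0)) XOR ((NOT 0 IMPLIES 0) AND (0 XOR NOT 0))) -> 1
  row 2 [00010]: (((0 OR 0) OR (0 AND 1)) XOR ((NOT 0 IMPLIES 0) AND (0 XOR NOT 1))) -> 0
  row 3 [00011]: (((1 OR 0) OR (1 AND 1)) XOR ((NOT 0 IMPLIES 0) AND (0 XOR NOT 1))) -> 1
  row 4 [00100]: (((0 OR 0) OR (0 AND 0)) XOR ((NOT 1 IMPLIES 0) AND (1 XOR NOT 0))) -> 0
  row 5 [00101]: (((1 OR 0) OR (1 AND 0)) XOR ((NOT 1 IMPLIES 0) AND (1 XOR NOT 0))) -> 1
  row 6 [00110]: (((0 OR 0) OR (0 AND 1)) XOR ((NOT 1 IMPLIES 0) AND (1 XOR NOT 1))) -> 1
  row 7 [00111]: (((1 OR 0) OR (1 AND 1)) XOR ((NOT 1 IMPLIES 0) AND (1 XOR NOT 1))) -> 0
  row 8 [01000]: (((0 OR 0) OR (0 AND 0)) XOR ((NOT 0 IMPLIES 1) AND (0 XOR NOT 0))) -> 1
  row 9 [01001]: (((1 OR 0) OR (1 AND 0)) XOR ((NOT 0 IMPLIES 1) AND (0 XOR NOT 0))) -> 0
  row 10 [01010]: (((0 OR 0) OR (0 AND 1)) XOR ((NOT 0 IMPLIES 1) AND (0 XOR NOT 1))) -> 0
  row 11 [01011]: (((1 OR 0) OR (1 AND 1)) XOR ((NOT 0 IMPLIES 1) AND (0 XOR NOT 1))) -> 1
  row 12 [01100]: (((0 OR 0) OR (0 AND 0)) XOR ((NOT 1 IMPLIES 1) AND (1 XOR NOT 0))) -> 0
  row 13 [01101]: (((1 OR 0) OR (1 AND 0)) XOR ((NOT 1 IMPLIES 1) AND (1 XOR NOT 0))) -> 1
  row 14 [01110]: (((0 OR 0) OR (0 AND 1)) XOR ((NOT 1 IMPLIES 1) AND (1 XOR NOT 1))) -> 1
  row 15 [01111]: (((1 OR 0) OR (1 AND 1)) XOR ((NOT 1 IMPLIES 1) AND (1 XOR NOT 1))) -> 0
  row 16 [10000]: (((0 OR 1) OR (0 AND 0)) XOR ((NOT 0 IMPLIES 0) AND (0 XOR NOT 0))) -> 1
  row 17 [10001]: (((1 OR 1) OR (1 AND 0)) XOR ((NOT 0 IMPLIES 0) AND (0 XOR NOT 0))) -> 1
  row 18 [10010]: (((0 OR 1) OR (0 AND 1)) XOR ((NOT 0 IMPLIES 0) AND (0 XOR NOT 1))) -> 1
  row 19 [10011]: (((1 OR 1) OR (1 AND 1)) XOR ((NOT 0 IMPLIES 0) AND (0 XOR NOT 1))) -> 1
  row 20 [10100]: (((0 OR 1) OR (0 AND 0)) XOR ((NOT 1 IMPLIES 0) AND (1 XOR NOT 0))) -> 1
  row 21 [10101]: (((1 OR 1) OR (1 AND 0)) XOR ((NOT 1 IMPLIES 0) AND (1 XOR NOT 0))) -> 1
  row 22 [10110]: (((0 OR 1) OR (0 AND 1)) XOR ((NOT 1 IMPLIES 0) AND (1 XOR NOT 1))) -> 0
  row 23 [10111]: (((1 OR 1) OR (1 AND 1)) XOR ((NOT 1 IMPLIES 0) AND (1 XOR NOT 1))) -> 0
  row 24 [11000]: (((0 OR 1) OR (0 AND 0)) XOR ((NOT 0 IMPLIES 1) AND (0 XOR NOT 0))) -> 0
  row 25 [11001]: (((1 OR 1) OR (1 AND 0)) XOR ((NOT 0 IMPLIES 1) AND (0 XOR NOT 0))) -> 0
  row 26 [11010]: (((0 OR 1) OR (0 AND 1)) XOR ((NOT 0 IMPLIES 1) AND (0 XOR NOT 1))) -> 1
  row 27 [11011]: (((1 OR 1) OR (1 AND 1)) XOR ((NOT 0 IMPLIES 1) AND (0 XOR NOT 1))) -> 1
  row 28 [11100]: (((0 OR 1) OR (0 AND 0)) XOR ((NOT 1 IMPLIES 1) AND (1 XOR NOT 0))) -> 1
  row 29 [11101]: (((1 OR 1) OR (1 AND 0)) XOR ((NOT 1 IMPLIES 1) AND (1 XOR NOT 0))) -> 1
  row 30 [11110]: (((0 OR 1) OR (0 AND 1)) XOR ((NOT 1 IMPLIES 1) AND (1 XOR NOT 1))) -> 0
  row 31 [11111]: (((1 OR 1) OR (1 AND 1)) XOR ((NOT 1 IMPLIES 1) AND (1 XOR NOT 1))) -> 0
Full result column, 8 rows per line (x1,x2 fixed per line; x3,x4,x5 runs 000..111 left to right):
  rows 0-7 [x1,x2=00]: 01010110  (ones: 4)
  rows 8-15 [x1,x2=01]: 10010110  (ones: 4)
  rows 16-23 [x1,x2=10]: 11111100  (ones: 6)
  rows 24-31 [x1,x2=11]: 00111100  (ones: 4)
Count of 1-rows = 4+4+6+4 = 18

18


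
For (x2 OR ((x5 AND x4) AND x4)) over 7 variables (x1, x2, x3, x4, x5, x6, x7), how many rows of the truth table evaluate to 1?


Formula: (x2 OR ((x5 AND x4) AND x4)) over 7 vars (128 rows)
Evaluate each row (x1, x2, x3, x4, x5, x6, x7 as bits, MSB first):
  row 0 [0000000]: (0 OR ((0 AND 0) AND 0)) -> 0
  row 1 [0000001]: (0 OR ((0 AND 0) AND 0)) -> 0
  row 2 [0000010]: (0 OR ((0 AND 0) AND 0)) -> 0
  row 3 [0000011]: (0 OR ((0 AND 0) AND 0)) -> 0
  row 4 [0000100]: (0 OR ((1 AND 0) AND 0)) -> 0
  (every remaining row is evaluated the same way; all 128 results are listed next)
Full result column, 8 rows per line (x1,x2,x3,x4 fixed per line; x5,x6,x7 runs 000..111 left to right):
  rows 0-7 [x1,x2,x3,x4=0000]: 00000000  (ones: 0)
  rows 8-15 [x1,x2,x3,x4=0001]: 00001111  (ones: 4)
  rows 16-23 [x1,x2,x3,x4=0010]: 00000000  (ones: 0)
  rows 24-31 [x1,x2,x3,x4=0011]: 00001111  (ones: 4)
  rows 32-39 [x1,x2,x3,x4=0100]: 11111111  (ones: 8)
  rows 40-47 [x1,x2,x3,x4=0101]: 11111111  (ones: 8)
  rows 48-55 [x1,x2,x3,x4=0110]: 11111111  (ones: 8)
  rows 56-63 [x1,x2,x3,x4=0111]: 11111111  (ones: 8)
  rows 64-71 [x1,x2,x3,x4=1000]: 00000000  (ones: 0)
  rows 72-79 [x1,x2,x3,x4=1001]: 00001111  (ones: 4)
  rows 80-87 [x1,x2,x3,x4=1010]: 00000000  (ones: 0)
  rows 88-95 [x1,x2,x3,x4=1011]: 00001111  (ones: 4)
  rows 96-103 [x1,x2,x3,x4=1100]: 11111111  (ones: 8)
  rows 104-111 [x1,x2,x3,x4=1101]: 11111111  (ones: 8)
  rows 112-119 [x1,x2,x3,x4=1110]: 11111111  (ones: 8)
  rows 120-127 [x1,x2,x3,x4=1111]: 11111111  (ones: 8)
Count of 1-rows = 0+4+0+4+8+8+8+8+0+4+0+4+8+8+8+8 = 80

80


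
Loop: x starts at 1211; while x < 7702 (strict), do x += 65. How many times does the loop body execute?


Step 1: x goes from 1211 toward 7702 by 65; the body runs while x<7702, so iterations = ceil((bound-start)/step)
Step 2: Distance=6491
Step 3: ceil(6491/65)=100

100
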